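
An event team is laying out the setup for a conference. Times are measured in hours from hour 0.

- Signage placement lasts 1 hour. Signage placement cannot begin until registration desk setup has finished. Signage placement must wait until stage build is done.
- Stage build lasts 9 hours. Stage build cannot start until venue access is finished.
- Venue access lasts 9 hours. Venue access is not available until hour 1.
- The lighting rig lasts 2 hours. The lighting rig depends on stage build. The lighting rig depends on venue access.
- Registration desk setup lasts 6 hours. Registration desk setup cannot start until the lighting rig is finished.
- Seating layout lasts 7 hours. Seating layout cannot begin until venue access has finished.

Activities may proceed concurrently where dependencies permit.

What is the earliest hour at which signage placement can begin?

After its own release at hour 1, venue access can start at hour 1 and finishes at hour 10.
Stage build waits on venue access (finishes hour 10), so it starts at hour 10 and finishes at 10 + 9 = hour 19.
The lighting rig needs all of stage build (finishes hour 19); venue access (finishes hour 10). That puts its earliest start at hour 19; it finishes at 19 + 2 = hour 21.
Registration desk setup cannot begin until the lighting rig (finishes hour 21). It runs from hour 21 to 21 + 6 = hour 27.
Signage placement waits on registration desk setup (finishes hour 27); stage build (finishes hour 19). The latest of these is hour 27, which is the earliest signage placement can start.

27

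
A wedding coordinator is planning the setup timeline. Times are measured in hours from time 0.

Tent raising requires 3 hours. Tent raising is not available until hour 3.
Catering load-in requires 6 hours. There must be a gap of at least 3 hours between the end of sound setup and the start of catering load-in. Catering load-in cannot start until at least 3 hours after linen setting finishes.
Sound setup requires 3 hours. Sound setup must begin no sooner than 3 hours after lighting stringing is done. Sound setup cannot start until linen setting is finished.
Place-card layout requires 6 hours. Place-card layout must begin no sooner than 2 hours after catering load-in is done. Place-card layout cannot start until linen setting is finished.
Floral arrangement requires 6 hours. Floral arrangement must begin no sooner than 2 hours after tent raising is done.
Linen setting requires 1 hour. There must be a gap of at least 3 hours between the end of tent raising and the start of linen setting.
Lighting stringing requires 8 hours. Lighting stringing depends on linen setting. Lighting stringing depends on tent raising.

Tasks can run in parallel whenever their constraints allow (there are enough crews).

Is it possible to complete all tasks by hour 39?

No

After its own release at hour 3, tent raising can start at hour 3 and finishes at hour 6.
After tent raising (finishes hour 6, plus 2-hour gap → hour 8), floral arrangement can start at hour 8 and finishes at hour 14.
Linen setting cannot begin until tent raising (finishes hour 6, plus 3-hour gap → hour 9). It runs from hour 9 to 9 + 1 = hour 10.
Lighting stringing cannot start until linen setting (finishes hour 10); tent raising (finishes hour 6). The controlling bound is hour 10, so lighting stringing finishes at 10 + 8 = hour 18.
Sound setup needs all of lighting stringing (finishes hour 18, plus 3-hour gap → hour 21); linen setting (finishes hour 10). That puts its earliest start at hour 21; it finishes at 21 + 3 = hour 24.
For catering load-in: sound setup (finishes hour 24, plus 3-hour gap → hour 27); linen setting (finishes hour 10, plus 3-hour gap → hour 13). Taking the maximum gives a start of hour 27, and it finishes at 27 + 6 = hour 33.
Place-card layout needs all of catering load-in (finishes hour 33, plus 2-hour gap → hour 35); linen setting (finishes hour 10). That puts its earliest start at hour 35; it finishes at 35 + 6 = hour 41.
The earliest everything can be done is hour 41, which is after the deadline of 39, so it is not possible.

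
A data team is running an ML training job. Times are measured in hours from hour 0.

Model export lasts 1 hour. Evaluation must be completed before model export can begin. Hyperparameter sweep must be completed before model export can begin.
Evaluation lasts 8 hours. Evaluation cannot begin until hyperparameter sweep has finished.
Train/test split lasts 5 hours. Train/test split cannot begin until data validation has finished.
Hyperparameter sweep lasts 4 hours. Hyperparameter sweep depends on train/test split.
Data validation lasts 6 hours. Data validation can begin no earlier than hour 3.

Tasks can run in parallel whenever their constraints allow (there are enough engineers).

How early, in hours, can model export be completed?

Data validation cannot begin until its own release at hour 3. It runs from hour 3 to 3 + 6 = hour 9.
Train/test split waits on data validation (finishes hour 9), so it starts at hour 9 and finishes at 9 + 5 = hour 14.
Hyperparameter sweep cannot begin until train/test split (finishes hour 14). It runs from hour 14 to 14 + 4 = hour 18.
Evaluation waits on hyperparameter sweep (finishes hour 18), so it starts at hour 18 and finishes at 18 + 8 = hour 26.
Model export cannot start until evaluation (finishes hour 26); hyperparameter sweep (finishes hour 18). The controlling bound is hour 26, so model export finishes at 26 + 1 = hour 27.

27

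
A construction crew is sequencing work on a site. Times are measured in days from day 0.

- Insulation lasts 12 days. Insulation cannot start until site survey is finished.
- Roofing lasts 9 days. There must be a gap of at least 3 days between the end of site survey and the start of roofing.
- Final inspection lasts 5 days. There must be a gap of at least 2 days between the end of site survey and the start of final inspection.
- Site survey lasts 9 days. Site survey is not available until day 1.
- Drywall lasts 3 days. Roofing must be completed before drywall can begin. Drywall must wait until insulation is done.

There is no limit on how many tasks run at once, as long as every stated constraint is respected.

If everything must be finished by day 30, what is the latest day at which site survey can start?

6

To finish by day 30, drywall (duration 3) must start no later than day 27.
Roofing has to be done before drywall (must start by day 27). That means finishing by day 27, i.e. starting by 27 − 9 = day 18.
Since drywall (must start by day 27) depends on it, insulation must finish by day 27. Backing off its 12-day duration gives a latest start of day 15.
To finish by day 30, final inspection (duration 5) must start no later than day 25.
Site survey has several dependents: roofing (must start by day 18, minus 3-day gap → day 15); insulation (must start by day 15); final inspection (must start by day 25, minus 2-day gap → day 23). The earliest of those limits is day 15, so site survey must start by 15 − 9 = day 6.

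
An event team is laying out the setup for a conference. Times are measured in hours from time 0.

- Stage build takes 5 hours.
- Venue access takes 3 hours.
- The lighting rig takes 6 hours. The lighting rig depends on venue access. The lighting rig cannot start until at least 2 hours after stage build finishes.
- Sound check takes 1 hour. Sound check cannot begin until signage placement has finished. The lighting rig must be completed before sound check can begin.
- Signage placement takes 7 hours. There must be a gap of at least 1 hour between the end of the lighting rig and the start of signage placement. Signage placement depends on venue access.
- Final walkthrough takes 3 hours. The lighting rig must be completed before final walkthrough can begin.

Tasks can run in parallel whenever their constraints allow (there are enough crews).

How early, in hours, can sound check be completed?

22

Stage build has no prerequisites, so it starts at hour 0 and finishes at hour 5.
Venue access has no prerequisites, so it starts at hour 0 and finishes at hour 3.
For the lighting rig: venue access (finishes hour 3); stage build (finishes hour 5, plus 2-hour gap → hour 7). Taking the maximum gives a start of hour 7, and it finishes at 7 + 6 = hour 13.
For signage placement: the lighting rig (finishes hour 13, plus 1-hour gap → hour 14); venue access (finishes hour 3). Taking the maximum gives a start of hour 14, and it finishes at 14 + 7 = hour 21.
For sound check: signage placement (finishes hour 21); the lighting rig (finishes hour 13). Taking the maximum gives a start of hour 21, and it finishes at 21 + 1 = hour 22.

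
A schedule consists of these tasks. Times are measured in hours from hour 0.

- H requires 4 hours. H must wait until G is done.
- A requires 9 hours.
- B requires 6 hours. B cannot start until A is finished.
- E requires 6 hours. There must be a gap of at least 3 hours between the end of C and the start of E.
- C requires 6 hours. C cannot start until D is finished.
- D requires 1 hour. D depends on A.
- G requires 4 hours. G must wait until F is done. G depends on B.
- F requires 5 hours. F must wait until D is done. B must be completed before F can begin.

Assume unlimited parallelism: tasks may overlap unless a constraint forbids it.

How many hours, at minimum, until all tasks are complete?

Nothing blocks A, so it runs from hour 0 to hour 9.
After A (finishes hour 9), D can start at hour 9 and finishes at hour 10.
C cannot begin until D (finishes hour 10). It runs from hour 10 to 10 + 6 = hour 16.
E waits on C (finishes hour 16, plus 3-hour gap → hour 19), so it starts at hour 19 and finishes at 19 + 6 = hour 25.
B cannot begin until A (finishes hour 9). It runs from hour 9 to 9 + 6 = hour 15.
F needs all of D (finishes hour 10); B (finishes hour 15). That puts its earliest start at hour 15; it finishes at 15 + 5 = hour 20.
G needs all of F (finishes hour 20); B (finishes hour 15). That puts its earliest start at hour 20; it finishes at 20 + 4 = hour 24.
H waits on G (finishes hour 24), so it starts at hour 24 and finishes at 24 + 4 = hour 28.
All tasks are finished once the last one completes. Finish times: A at 9, B at 15, C at 16, D at 10, E at 25, F at 20, G at 24, H at 28. The latest is hour 28.

28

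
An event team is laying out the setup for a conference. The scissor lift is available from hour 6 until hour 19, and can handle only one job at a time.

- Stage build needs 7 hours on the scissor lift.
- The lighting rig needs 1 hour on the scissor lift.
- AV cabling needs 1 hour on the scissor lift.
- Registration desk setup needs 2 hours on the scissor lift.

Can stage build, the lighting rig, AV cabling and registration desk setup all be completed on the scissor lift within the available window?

The scissor lift window is 19 − 6 = 13 hours.
Running back to back, the jobs need 7 + 1 + 1 + 2 = 11 hours on the scissor lift.
Since 11 ≤ 13, they fit within the window.

Yes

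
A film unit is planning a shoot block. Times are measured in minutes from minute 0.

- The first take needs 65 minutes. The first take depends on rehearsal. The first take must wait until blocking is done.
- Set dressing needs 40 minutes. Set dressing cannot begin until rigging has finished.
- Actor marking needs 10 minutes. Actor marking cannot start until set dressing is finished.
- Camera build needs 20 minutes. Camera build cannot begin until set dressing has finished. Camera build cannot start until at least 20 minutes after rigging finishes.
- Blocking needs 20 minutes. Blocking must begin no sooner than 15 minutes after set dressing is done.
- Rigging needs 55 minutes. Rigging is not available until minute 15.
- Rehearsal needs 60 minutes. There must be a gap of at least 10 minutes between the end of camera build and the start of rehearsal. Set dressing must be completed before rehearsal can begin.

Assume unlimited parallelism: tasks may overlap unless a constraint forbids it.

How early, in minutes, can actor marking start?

110

Rigging cannot begin until its own release at minute 15. It runs from minute 15 to 15 + 55 = minute 70.
After rigging (finishes minute 70), set dressing can start at minute 70 and finishes at minute 110.
Actor marking waits on set dressing (finishes minute 110), so the earliest it can start is minute 110.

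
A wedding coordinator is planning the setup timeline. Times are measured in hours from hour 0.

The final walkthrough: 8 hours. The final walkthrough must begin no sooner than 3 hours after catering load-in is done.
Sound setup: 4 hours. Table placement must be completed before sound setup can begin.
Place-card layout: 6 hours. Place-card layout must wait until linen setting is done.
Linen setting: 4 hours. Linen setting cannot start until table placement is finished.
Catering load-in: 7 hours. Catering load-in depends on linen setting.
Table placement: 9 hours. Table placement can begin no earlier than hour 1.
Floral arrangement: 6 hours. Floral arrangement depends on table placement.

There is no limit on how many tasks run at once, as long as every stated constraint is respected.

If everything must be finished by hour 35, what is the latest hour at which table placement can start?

Nothing follows the final walkthrough; the deadline of hour 35 is its only limit. It must start by 35 − 8 = hour 27.
Catering load-in feeds into the final walkthrough (must start by hour 27, minus 3-hour gap → hour 24); so catering load-in must finish by hour 24 and therefore start by hour 17.
Place-card layout must finish by hour 35; it takes 6 hours, so it must start by 35 − 6 = hour 29.
For linen setting: catering load-in (must start by hour 17); place-card layout (must start by hour 29). The most restrictive is hour 17; with a 4-hour duration, linen setting must start by hour 13.
Nothing follows floral arrangement; the deadline of hour 35 is its only limit. It must start by 35 − 6 = hour 29.
Sound setup has no dependents, so it just needs to finish by hour 35. Starting by 35 − 4 = hour 31 achieves that.
Table placement feeds linen setting (must start by hour 13); floral arrangement (must start by hour 29); sound setup (must start by hour 31). Taking the minimum, table placement must finish by hour 13 and start by 13 − 9 = hour 4.

4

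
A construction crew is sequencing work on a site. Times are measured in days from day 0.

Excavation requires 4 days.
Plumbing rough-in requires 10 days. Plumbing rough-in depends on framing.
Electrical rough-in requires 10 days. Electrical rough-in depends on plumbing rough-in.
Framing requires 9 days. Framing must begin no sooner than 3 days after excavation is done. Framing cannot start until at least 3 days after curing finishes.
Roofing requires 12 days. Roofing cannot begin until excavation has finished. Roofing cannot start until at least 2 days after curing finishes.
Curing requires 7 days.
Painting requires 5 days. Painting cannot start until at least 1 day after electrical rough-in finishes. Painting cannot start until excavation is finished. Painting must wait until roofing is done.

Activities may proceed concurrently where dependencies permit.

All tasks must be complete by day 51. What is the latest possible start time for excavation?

Painting must finish by day 51; it takes 5 days, so it must start by 51 − 5 = day 46.
Electrical rough-in has to be done before painting (must start by day 46, minus 1-day gap → day 45). That means finishing by day 45, i.e. starting by 45 − 10 = day 35.
Since electrical rough-in (must start by day 35) depends on it, plumbing rough-in must finish by day 35. Backing off its 10-day duration gives a latest start of day 25.
Framing feeds into plumbing rough-in (must start by day 25); so framing must finish by day 25 and therefore start by day 16.
Roofing must finish before painting (must start by day 46). With a 12-day duration, roofing must start by 46 − 12 = day 34.
Excavation has several dependents: framing (must start by day 16, minus 3-day gap → day 13); roofing (must start by day 34); painting (must start by day 46). The earliest of those limits is day 13, so excavation must start by 13 − 4 = day 9.

9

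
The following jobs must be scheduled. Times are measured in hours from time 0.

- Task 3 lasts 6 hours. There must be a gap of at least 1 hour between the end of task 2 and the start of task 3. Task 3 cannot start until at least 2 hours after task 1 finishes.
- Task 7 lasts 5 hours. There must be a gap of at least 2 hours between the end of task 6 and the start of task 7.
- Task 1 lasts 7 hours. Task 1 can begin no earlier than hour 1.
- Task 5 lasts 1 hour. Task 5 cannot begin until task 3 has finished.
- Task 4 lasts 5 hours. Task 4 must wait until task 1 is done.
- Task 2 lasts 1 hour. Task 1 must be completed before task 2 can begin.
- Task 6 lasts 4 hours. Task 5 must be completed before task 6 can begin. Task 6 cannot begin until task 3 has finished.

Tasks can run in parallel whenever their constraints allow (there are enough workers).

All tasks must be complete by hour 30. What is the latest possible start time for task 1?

Task 7 must finish by hour 30; it takes 5 hours, so it must start by 30 − 5 = hour 25.
Task 6 must finish before task 7 (must start by hour 25, minus 2-hour gap → hour 23). With a 4-hour duration, task 6 must start by 23 − 4 = hour 19.
Since task 6 (must start by hour 19) depends on it, task 5 must finish by hour 19. Backing off its 1-hour duration gives a latest start of hour 18.
For task 3: task 5 (must start by hour 18); task 6 (must start by hour 19). The most restrictive is hour 18; with a 6-hour duration, task 3 must start by hour 12.
Since task 3 (must start by hour 12, minus 1-hour gap → hour 11) depends on it, task 2 must finish by hour 11. Backing off its 1-hour duration gives a latest start of hour 10.
Nothing follows task 4; the deadline of hour 30 is its only limit. It must start by 30 − 5 = hour 25.
For task 1: task 2 (must start by hour 10); task 3 (must start by hour 12, minus 2-hour gap → hour 10); task 4 (must start by hour 25). The most restrictive is hour 10; with a 7-hour duration, task 1 must start by hour 3.

3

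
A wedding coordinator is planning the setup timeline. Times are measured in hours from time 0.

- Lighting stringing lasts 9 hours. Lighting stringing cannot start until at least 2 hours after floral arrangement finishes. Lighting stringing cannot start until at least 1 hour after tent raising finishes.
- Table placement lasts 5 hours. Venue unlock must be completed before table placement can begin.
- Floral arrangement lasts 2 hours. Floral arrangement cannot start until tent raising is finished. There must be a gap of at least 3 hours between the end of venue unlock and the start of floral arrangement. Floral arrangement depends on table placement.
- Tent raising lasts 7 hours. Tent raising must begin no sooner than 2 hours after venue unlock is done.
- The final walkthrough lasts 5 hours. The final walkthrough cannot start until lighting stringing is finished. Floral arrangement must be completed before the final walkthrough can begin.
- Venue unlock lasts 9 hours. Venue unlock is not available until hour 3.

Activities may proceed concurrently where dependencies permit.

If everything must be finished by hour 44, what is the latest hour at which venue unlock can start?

The final walkthrough must finish by hour 44; it takes 5 hours, so it must start by 44 − 5 = hour 39.
Lighting stringing must finish before the final walkthrough (must start by hour 39). With a 9-hour duration, lighting stringing must start by 39 − 9 = hour 30.
Floral arrangement has several dependents: lighting stringing (must start by hour 30, minus 2-hour gap → hour 28); the final walkthrough (must start by hour 39). The earliest of those limits is hour 28, so floral arrangement must start by 28 − 2 = hour 26.
Tent raising has several dependents: floral arrangement (must start by hour 26); lighting stringing (must start by hour 30, minus 1-hour gap → hour 29). The earliest of those limits is hour 26, so tent raising must start by 26 − 7 = hour 19.
Table placement must finish before floral arrangement (must start by hour 26). With a 5-hour duration, table placement must start by 26 − 5 = hour 21.
Venue unlock feeds tent raising (must start by hour 19, minus 2-hour gap → hour 17); table placement (must start by hour 21); floral arrangement (must start by hour 26, minus 3-hour gap → hour 23). Taking the minimum, venue unlock must finish by hour 17 and start by 17 − 9 = hour 8.

8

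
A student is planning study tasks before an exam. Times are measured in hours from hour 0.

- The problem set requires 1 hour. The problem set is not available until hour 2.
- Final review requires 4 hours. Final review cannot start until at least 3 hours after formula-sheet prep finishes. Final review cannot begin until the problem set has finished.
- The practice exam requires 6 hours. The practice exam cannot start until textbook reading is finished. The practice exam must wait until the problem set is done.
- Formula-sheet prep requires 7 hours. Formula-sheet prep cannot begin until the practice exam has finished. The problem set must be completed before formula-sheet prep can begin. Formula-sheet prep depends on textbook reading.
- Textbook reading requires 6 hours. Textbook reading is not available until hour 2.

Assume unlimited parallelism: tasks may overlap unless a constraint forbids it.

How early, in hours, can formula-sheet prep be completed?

The problem set waits on its own release at hour 2, so it starts at hour 2 and finishes at 2 + 1 = hour 3.
Textbook reading cannot begin until its own release at hour 2. It runs from hour 2 to 2 + 6 = hour 8.
The practice exam has to wait for textbook reading (finishes hour 8); the problem set (finishes hour 3). The latest of these is hour 8, so the practice exam runs hour 8 to 8 + 6 = hour 14.
Formula-sheet prep needs all of the practice exam (finishes hour 14); the problem set (finishes hour 3); textbook reading (finishes hour 8). That puts its earliest start at hour 14; it finishes at 14 + 7 = hour 21.

21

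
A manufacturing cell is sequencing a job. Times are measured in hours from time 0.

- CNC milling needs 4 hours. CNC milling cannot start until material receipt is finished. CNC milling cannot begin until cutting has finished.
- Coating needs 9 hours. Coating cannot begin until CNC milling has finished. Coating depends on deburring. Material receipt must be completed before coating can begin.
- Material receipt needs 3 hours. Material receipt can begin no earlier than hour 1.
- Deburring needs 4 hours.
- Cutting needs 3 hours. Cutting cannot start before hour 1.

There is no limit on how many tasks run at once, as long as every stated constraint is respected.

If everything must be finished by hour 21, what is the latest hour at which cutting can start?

5

Coating must finish by hour 21; it takes 9 hours, so it must start by 21 − 9 = hour 12.
CNC milling feeds into coating (must start by hour 12); so CNC milling must finish by hour 12 and therefore start by hour 8.
Cutting feeds into CNC milling (must start by hour 8); so cutting must finish by hour 8 and therefore start by hour 5.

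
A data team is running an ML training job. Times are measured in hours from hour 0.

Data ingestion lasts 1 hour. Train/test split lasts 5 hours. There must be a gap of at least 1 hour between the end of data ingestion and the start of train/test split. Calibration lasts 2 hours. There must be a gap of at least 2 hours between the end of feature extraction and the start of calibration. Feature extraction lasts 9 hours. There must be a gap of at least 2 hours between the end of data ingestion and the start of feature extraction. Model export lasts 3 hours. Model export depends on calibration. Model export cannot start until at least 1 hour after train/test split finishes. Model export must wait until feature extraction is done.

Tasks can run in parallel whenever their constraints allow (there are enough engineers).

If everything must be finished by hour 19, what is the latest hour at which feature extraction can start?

3

Model export must finish by hour 19; it takes 3 hours, so it must start by 19 − 3 = hour 16.
Calibration feeds into model export (must start by hour 16); so calibration must finish by hour 16 and therefore start by hour 14.
Feature extraction must finish in time for calibration (must start by hour 14, minus 2-hour gap → hour 12); model export (must start by hour 16). The tightest is hour 12, so feature extraction must start by 12 − 9 = hour 3.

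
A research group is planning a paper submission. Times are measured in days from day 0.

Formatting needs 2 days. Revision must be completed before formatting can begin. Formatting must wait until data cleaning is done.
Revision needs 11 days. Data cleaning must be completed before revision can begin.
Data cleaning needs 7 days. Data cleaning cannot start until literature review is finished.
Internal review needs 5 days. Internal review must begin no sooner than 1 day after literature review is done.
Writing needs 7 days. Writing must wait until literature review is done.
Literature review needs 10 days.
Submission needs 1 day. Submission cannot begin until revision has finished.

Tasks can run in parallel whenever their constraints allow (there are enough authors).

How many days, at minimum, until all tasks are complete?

30

Literature review can start immediately at day 0; it finishes at day 10.
Internal review waits on literature review (finishes day 10, plus 1-day gap → day 11), so it starts at day 11 and finishes at 11 + 5 = day 16.
Writing cannot begin until literature review (finishes day 10). It runs from day 10 to 10 + 7 = day 17.
Data cleaning waits on literature review (finishes day 10), so it starts at day 10 and finishes at 10 + 7 = day 17.
Revision cannot begin until data cleaning (finishes day 17). It runs from day 17 to 17 + 11 = day 28.
After revision (finishes day 28), submission can start at day 28 and finishes at day 29.
Formatting cannot start until revision (finishes day 28); data cleaning (finishes day 17). The controlling bound is day 28, so formatting finishes at 28 + 2 = day 30.
All tasks are finished once the last one completes. Finish times: Literature review at 10, Data cleaning at 17, Writing at 17, Internal review at 16, Revision at 28, Formatting at 30, Submission at 29. The latest is day 30.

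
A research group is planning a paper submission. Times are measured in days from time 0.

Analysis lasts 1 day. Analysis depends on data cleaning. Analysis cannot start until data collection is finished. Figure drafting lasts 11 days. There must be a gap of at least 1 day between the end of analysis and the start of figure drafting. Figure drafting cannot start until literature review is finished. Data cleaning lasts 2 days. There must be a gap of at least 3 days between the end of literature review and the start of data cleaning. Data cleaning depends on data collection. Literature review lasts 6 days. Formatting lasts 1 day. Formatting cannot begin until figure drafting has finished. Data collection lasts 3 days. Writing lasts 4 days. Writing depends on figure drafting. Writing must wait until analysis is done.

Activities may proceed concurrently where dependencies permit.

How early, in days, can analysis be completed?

12

Data collection can start immediately at day 0; it finishes at day 3.
Nothing blocks literature review, so it runs from day 0 to day 6.
Data cleaning cannot start until literature review (finishes day 6, plus 3-day gap → day 9); data collection (finishes day 3). The controlling bound is day 9, so data cleaning finishes at 9 + 2 = day 11.
For analysis: data cleaning (finishes day 11); data collection (finishes day 3). Taking the maximum gives a start of day 11, and it finishes at 11 + 1 = day 12.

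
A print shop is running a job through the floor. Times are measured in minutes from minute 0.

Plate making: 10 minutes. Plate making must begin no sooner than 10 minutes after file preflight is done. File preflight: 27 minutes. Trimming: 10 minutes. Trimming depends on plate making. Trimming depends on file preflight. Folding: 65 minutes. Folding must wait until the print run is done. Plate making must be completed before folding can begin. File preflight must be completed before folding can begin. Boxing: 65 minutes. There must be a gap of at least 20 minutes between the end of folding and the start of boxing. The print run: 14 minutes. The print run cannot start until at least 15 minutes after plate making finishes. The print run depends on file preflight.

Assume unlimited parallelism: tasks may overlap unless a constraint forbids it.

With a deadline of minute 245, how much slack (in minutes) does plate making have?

19

File preflight has no prerequisites, so it starts at minute 0 and finishes at minute 27.
Plate making cannot begin until file preflight (finishes minute 27, plus 10-minute gap → minute 37). It runs from minute 37 to 37 + 10 = minute 47.

Working backward from the deadline:
To finish by minute 245, boxing (duration 65) must start no later than minute 180.
Folding must finish before boxing (must start by minute 180, minus 20-minute gap → minute 160). With a 65-minute duration, folding must start by 160 − 65 = minute 95.
The print run feeds into folding (must start by minute 95); so the print run must finish by minute 95 and therefore start by minute 81.
Trimming must finish by minute 245; it takes 10 minutes, so it must start by 245 − 10 = minute 235.
Plate making must finish in time for the print run (must start by minute 81, minus 15-minute gap → minute 66); trimming (must start by minute 235); folding (must start by minute 95). The tightest is minute 66, so plate making must start by 66 − 10 = minute 56.
So plate making can start as early as minute 37 and as late as minute 56, giving 56 − 37 = 19 minutes of slack.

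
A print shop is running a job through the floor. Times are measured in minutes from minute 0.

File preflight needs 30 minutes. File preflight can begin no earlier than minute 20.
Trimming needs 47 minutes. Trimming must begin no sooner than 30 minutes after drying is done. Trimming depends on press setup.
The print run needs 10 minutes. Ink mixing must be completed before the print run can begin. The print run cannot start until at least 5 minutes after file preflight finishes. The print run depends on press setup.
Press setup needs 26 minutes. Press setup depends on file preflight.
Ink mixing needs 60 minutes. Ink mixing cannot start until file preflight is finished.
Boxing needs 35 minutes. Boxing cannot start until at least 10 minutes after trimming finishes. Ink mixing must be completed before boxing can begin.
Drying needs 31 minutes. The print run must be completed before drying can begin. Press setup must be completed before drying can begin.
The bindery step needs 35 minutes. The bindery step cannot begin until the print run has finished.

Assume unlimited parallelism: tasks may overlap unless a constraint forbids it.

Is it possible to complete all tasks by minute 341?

File preflight waits on its own release at minute 20, so it starts at minute 20 and finishes at 20 + 30 = minute 50.
Press setup cannot begin until file preflight (finishes minute 50). It runs from minute 50 to 50 + 26 = minute 76.
Ink mixing cannot begin until file preflight (finishes minute 50). It runs from minute 50 to 50 + 60 = minute 110.
For the print run: ink mixing (finishes minute 110); file preflight (finishes minute 50, plus 5-minute gap → minute 55); press setup (finishes minute 76). Taking the maximum gives a start of minute 110, and it finishes at 110 + 10 = minute 120.
After the print run (finishes minute 120), the bindery step can start at minute 120 and finishes at minute 155.
Drying needs all of the print run (finishes minute 120); press setup (finishes minute 76). That puts its earliest start at minute 120; it finishes at 120 + 31 = minute 151.
Trimming has to wait for drying (finishes minute 151, plus 30-minute gap → minute 181); press setup (finishes minute 76). The latest of these is minute 181, so trimming runs minute 181 to 181 + 47 = minute 228.
Boxing cannot start until trimming (finishes minute 228, plus 10-minute gap → minute 238); ink mixing (finishes minute 110). The controlling bound is minute 238, so boxing finishes at 238 + 35 = minute 273.
Every task is finished by minute 273, which is no later than the deadline of 341, so the schedule is feasible.

Yes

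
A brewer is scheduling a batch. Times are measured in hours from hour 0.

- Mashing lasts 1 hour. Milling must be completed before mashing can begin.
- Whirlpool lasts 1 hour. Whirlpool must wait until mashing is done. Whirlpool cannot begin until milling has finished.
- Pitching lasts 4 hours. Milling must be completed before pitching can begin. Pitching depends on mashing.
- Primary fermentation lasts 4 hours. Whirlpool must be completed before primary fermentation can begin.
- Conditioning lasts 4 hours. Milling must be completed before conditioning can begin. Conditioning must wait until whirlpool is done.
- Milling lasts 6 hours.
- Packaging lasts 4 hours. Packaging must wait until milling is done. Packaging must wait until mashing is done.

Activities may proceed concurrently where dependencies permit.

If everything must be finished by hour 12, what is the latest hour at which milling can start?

To finish by hour 12, primary fermentation (duration 4) must start no later than hour 8.
Conditioning has no dependents, so it just needs to finish by hour 12. Starting by 12 − 4 = hour 8 achieves that.
Whirlpool has several dependents: primary fermentation (must start by hour 8); conditioning (must start by hour 8). The earliest of those limits is hour 8, so whirlpool must start by 8 − 1 = hour 7.
Pitching has no dependents, so it just needs to finish by hour 12. Starting by 12 − 4 = hour 8 achieves that.
Nothing follows packaging; the deadline of hour 12 is its only limit. It must start by 12 − 4 = hour 8.
Mashing has several dependents: whirlpool (must start by hour 7); pitching (must start by hour 8); packaging (must start by hour 8). The earliest of those limits is hour 7, so mashing must start by 7 − 1 = hour 6.
Milling feeds mashing (must start by hour 6); whirlpool (must start by hour 7); pitching (must start by hour 8); conditioning (must start by hour 8); packaging (must start by hour 8). Taking the minimum, milling must finish by hour 6 and start by 6 − 6 = hour 0.

0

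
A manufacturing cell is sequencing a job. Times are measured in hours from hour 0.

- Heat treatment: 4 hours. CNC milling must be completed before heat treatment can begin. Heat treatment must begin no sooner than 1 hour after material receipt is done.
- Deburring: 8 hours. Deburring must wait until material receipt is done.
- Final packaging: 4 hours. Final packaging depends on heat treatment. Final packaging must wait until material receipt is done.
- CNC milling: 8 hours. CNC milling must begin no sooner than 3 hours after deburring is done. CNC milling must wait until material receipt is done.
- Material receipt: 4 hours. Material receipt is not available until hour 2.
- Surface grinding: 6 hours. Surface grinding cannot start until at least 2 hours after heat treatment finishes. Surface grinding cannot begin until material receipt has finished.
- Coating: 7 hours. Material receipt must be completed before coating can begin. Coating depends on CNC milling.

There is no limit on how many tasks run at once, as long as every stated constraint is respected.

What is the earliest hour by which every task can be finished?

Material receipt cannot begin until its own release at hour 2. It runs from hour 2 to 2 + 4 = hour 6.
After material receipt (finishes hour 6), deburring can start at hour 6 and finishes at hour 14.
For CNC milling: deburring (finishes hour 14, plus 3-hour gap → hour 17); material receipt (finishes hour 6). Taking the maximum gives a start of hour 17, and it finishes at 17 + 8 = hour 25.
Coating needs all of material receipt (finishes hour 6); CNC milling (finishes hour 25). That puts its earliest start at hour 25; it finishes at 25 + 7 = hour 32.
Heat treatment cannot start until CNC milling (finishes hour 25); material receipt (finishes hour 6, plus 1-hour gap → hour 7). The controlling bound is hour 25, so heat treatment finishes at 25 + 4 = hour 29.
Final packaging needs all of heat treatment (finishes hour 29); material receipt (finishes hour 6). That puts its earliest start at hour 29; it finishes at 29 + 4 = hour 33.
Surface grinding cannot start until heat treatment (finishes hour 29, plus 2-hour gap → hour 31); material receipt (finishes hour 6). The controlling bound is hour 31, so surface grinding finishes at 31 + 6 = hour 37.
All tasks are finished once the last one completes. Finish times: Material receipt at 6, Deburring at 14, CNC milling at 25, Heat treatment at 29, Surface grinding at 37, Coating at 32, Final packaging at 33. The latest is hour 37.

37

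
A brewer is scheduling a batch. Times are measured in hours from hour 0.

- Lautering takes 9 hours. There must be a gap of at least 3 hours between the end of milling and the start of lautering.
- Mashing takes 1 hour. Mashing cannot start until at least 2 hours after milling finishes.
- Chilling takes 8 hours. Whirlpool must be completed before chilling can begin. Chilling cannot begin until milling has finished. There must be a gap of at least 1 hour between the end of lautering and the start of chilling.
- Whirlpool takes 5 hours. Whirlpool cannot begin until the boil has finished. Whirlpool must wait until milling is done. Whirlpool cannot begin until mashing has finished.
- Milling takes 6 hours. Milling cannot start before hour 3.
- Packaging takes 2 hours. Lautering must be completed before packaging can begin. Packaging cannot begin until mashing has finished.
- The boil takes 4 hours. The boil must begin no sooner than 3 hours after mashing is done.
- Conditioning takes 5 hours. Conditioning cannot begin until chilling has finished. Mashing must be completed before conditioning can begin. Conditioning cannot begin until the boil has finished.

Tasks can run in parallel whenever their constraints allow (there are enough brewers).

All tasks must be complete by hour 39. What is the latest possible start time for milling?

5

Conditioning must finish by hour 39; it takes 5 hours, so it must start by 39 − 5 = hour 34.
Chilling must finish before conditioning (must start by hour 34). With an 8-hour duration, chilling must start by 34 − 8 = hour 26.
Whirlpool must finish before chilling (must start by hour 26). With a 5-hour duration, whirlpool must start by 26 − 5 = hour 21.
For the boil: whirlpool (must start by hour 21); conditioning (must start by hour 34). The most restrictive is hour 21; with a 4-hour duration, the boil must start by hour 17.
Packaging has no dependents, so it just needs to finish by hour 39. Starting by 39 − 2 = hour 37 achieves that.
Mashing feeds the boil (must start by hour 17, minus 3-hour gap → hour 14); whirlpool (must start by hour 21); conditioning (must start by hour 34); packaging (must start by hour 37). Taking the minimum, mashing must finish by hour 14 and start by 14 − 1 = hour 13.
Lautering has several dependents: chilling (must start by hour 26, minus 1-hour gap → hour 25); packaging (must start by hour 37). The earliest of those limits is hour 25, so lautering must start by 25 − 9 = hour 16.
For milling: mashing (must start by hour 13, minus 2-hour gap → hour 11); lautering (must start by hour 16, minus 3-hour gap → hour 13); whirlpool (must start by hour 21); chilling (must start by hour 26). The most restrictive is hour 11; with a 6-hour duration, milling must start by hour 5.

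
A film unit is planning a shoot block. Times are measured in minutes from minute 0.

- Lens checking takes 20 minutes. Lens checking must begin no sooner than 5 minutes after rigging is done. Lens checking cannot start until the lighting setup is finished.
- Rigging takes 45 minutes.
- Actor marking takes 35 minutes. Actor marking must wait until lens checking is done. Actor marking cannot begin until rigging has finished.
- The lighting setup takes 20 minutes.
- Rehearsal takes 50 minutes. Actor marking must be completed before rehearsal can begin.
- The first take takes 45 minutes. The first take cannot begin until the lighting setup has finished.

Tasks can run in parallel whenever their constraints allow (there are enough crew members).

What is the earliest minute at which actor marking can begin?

The lighting setup can start immediately at minute 0; it finishes at minute 20.
Nothing blocks rigging, so it runs from minute 0 to minute 45.
Lens checking needs all of rigging (finishes minute 45, plus 5-minute gap → minute 50); the lighting setup (finishes minute 20). That puts its earliest start at minute 50; it finishes at 50 + 20 = minute 70.
Actor marking waits on lens checking (finishes minute 70); rigging (finishes minute 45). The latest of these is minute 70, which is the earliest actor marking can start.

70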